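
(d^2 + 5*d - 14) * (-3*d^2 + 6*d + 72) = -3*d^4 - 9*d^3 + 144*d^2 + 276*d - 1008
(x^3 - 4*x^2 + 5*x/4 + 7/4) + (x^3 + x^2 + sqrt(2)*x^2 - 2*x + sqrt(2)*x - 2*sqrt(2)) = 2*x^3 - 3*x^2 + sqrt(2)*x^2 - 3*x/4 + sqrt(2)*x - 2*sqrt(2) + 7/4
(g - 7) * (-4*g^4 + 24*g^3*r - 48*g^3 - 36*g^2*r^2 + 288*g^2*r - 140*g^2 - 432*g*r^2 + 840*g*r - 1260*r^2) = -4*g^5 + 24*g^4*r - 20*g^4 - 36*g^3*r^2 + 120*g^3*r + 196*g^3 - 180*g^2*r^2 - 1176*g^2*r + 980*g^2 + 1764*g*r^2 - 5880*g*r + 8820*r^2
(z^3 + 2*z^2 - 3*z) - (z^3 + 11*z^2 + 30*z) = -9*z^2 - 33*z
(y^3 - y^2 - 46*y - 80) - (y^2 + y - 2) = y^3 - 2*y^2 - 47*y - 78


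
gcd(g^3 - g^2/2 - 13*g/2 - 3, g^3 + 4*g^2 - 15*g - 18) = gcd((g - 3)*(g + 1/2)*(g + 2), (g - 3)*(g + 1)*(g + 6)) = g - 3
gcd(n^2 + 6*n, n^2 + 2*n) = n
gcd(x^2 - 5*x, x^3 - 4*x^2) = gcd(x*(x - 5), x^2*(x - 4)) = x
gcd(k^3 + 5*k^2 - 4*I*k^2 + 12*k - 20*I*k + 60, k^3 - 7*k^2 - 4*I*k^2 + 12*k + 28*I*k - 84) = k^2 - 4*I*k + 12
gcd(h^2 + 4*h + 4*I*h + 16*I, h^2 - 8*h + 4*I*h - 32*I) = h + 4*I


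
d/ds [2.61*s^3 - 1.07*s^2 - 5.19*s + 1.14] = 7.83*s^2 - 2.14*s - 5.19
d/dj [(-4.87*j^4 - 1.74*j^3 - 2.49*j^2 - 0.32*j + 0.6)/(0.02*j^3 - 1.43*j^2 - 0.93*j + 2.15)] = (-0.0974*j^6 + 13.9282*j^5 + 16.1253*j^4 - 38.6328*j^3 - 9.4009*j^2 - 8.991*j - 0.13)/(0.0004*j^6 - 0.0572*j^5 + 2.0077*j^4 + 2.7458*j^3 - 5.2841*j^2 - 3.999*j + 4.6225)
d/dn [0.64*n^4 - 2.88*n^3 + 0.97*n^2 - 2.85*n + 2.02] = 2.56*n^3 - 8.64*n^2 + 1.94*n - 2.85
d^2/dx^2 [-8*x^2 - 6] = -16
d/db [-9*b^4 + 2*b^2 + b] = -36*b^3 + 4*b + 1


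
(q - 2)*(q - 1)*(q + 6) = q^3 + 3*q^2 - 16*q + 12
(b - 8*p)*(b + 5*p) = b^2 - 3*b*p - 40*p^2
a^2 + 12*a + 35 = (a + 5)*(a + 7)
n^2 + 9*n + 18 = (n + 3)*(n + 6)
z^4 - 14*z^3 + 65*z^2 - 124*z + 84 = (z - 7)*(z - 3)*(z - 2)^2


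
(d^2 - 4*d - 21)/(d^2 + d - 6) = (d - 7)/(d - 2)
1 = 1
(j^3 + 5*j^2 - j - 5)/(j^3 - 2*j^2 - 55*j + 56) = (j^2 + 6*j + 5)/(j^2 - j - 56)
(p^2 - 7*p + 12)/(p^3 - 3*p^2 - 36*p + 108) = (p - 4)/(p^2 - 36)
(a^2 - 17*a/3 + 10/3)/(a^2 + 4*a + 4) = (3*a^2 - 17*a + 10)/(3*(a^2 + 4*a + 4))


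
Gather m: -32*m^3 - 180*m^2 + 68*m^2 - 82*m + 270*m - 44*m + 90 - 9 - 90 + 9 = -32*m^3 - 112*m^2 + 144*m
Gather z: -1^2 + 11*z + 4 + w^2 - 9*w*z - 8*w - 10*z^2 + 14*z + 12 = w^2 - 8*w - 10*z^2 + z*(25 - 9*w) + 15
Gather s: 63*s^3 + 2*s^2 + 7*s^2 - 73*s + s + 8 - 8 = 63*s^3 + 9*s^2 - 72*s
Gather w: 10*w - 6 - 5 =10*w - 11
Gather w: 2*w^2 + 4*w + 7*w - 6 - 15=2*w^2 + 11*w - 21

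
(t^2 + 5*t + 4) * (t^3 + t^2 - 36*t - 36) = t^5 + 6*t^4 - 27*t^3 - 212*t^2 - 324*t - 144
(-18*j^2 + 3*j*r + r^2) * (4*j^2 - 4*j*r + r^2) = -72*j^4 + 84*j^3*r - 26*j^2*r^2 - j*r^3 + r^4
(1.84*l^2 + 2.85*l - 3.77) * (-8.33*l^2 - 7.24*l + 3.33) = -15.3272*l^4 - 37.0621*l^3 + 16.8973*l^2 + 36.7853*l - 12.5541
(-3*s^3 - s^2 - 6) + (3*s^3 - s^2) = -2*s^2 - 6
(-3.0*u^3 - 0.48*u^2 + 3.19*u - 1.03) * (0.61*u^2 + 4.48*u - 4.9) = -1.83*u^5 - 13.7328*u^4 + 14.4955*u^3 + 16.0149*u^2 - 20.2454*u + 5.047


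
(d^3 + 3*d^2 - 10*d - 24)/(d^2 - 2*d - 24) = (d^2 - d - 6)/(d - 6)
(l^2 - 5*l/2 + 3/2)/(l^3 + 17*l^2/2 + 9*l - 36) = (l - 1)/(l^2 + 10*l + 24)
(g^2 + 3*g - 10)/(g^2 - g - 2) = (g + 5)/(g + 1)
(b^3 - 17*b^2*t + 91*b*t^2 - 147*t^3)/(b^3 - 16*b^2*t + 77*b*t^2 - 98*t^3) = (-b + 3*t)/(-b + 2*t)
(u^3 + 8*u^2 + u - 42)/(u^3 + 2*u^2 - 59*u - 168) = (u - 2)/(u - 8)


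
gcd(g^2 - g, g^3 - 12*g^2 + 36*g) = g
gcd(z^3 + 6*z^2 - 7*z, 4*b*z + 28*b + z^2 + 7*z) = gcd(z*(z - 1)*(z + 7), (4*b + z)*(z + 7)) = z + 7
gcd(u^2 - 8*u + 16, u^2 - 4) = 1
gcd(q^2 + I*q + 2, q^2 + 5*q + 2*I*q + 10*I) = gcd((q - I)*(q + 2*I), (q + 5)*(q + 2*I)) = q + 2*I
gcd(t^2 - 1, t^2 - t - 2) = t + 1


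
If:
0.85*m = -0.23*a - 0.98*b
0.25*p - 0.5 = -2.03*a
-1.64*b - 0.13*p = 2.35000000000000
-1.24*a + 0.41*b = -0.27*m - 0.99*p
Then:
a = 0.20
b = -1.47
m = 1.64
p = 0.41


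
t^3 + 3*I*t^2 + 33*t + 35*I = (t - 5*I)*(t + I)*(t + 7*I)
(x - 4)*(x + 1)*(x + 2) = x^3 - x^2 - 10*x - 8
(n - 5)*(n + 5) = n^2 - 25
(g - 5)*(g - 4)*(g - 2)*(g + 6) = g^4 - 5*g^3 - 28*g^2 + 188*g - 240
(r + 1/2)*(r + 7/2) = r^2 + 4*r + 7/4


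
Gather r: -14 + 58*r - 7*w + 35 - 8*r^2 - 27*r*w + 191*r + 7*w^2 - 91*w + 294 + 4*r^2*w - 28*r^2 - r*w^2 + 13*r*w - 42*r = r^2*(4*w - 36) + r*(-w^2 - 14*w + 207) + 7*w^2 - 98*w + 315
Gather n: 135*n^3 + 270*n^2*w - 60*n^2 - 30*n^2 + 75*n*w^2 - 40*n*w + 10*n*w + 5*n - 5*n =135*n^3 + n^2*(270*w - 90) + n*(75*w^2 - 30*w)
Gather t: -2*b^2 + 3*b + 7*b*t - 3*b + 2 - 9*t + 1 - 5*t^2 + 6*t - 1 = -2*b^2 - 5*t^2 + t*(7*b - 3) + 2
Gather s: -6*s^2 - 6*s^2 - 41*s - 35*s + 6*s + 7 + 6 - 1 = -12*s^2 - 70*s + 12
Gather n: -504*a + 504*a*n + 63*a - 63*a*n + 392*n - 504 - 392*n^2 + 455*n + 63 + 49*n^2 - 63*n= -441*a - 343*n^2 + n*(441*a + 784) - 441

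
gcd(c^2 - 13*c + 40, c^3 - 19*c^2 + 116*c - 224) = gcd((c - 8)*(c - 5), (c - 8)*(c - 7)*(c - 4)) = c - 8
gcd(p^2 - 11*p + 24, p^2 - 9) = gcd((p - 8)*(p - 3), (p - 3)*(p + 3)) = p - 3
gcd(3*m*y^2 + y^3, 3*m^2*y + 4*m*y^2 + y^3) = 3*m*y + y^2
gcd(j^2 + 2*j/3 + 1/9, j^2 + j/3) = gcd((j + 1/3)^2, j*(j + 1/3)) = j + 1/3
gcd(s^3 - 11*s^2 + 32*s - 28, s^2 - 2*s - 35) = s - 7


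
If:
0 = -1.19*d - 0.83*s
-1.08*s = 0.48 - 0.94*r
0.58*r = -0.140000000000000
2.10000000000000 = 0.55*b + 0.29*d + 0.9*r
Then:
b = 3.97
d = 0.46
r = -0.24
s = -0.65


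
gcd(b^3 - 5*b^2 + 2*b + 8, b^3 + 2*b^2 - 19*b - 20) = b^2 - 3*b - 4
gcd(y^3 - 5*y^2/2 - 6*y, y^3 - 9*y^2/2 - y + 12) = y^2 - 5*y/2 - 6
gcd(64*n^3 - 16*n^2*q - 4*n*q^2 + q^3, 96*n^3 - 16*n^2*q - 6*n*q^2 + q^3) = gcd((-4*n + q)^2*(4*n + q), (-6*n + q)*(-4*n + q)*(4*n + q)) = -16*n^2 + q^2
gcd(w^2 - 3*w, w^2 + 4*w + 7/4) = 1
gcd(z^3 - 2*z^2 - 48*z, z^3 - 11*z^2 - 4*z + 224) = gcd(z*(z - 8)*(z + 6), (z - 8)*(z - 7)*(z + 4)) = z - 8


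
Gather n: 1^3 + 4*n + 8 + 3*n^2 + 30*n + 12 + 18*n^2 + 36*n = 21*n^2 + 70*n + 21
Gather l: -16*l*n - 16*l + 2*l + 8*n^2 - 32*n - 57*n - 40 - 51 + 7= l*(-16*n - 14) + 8*n^2 - 89*n - 84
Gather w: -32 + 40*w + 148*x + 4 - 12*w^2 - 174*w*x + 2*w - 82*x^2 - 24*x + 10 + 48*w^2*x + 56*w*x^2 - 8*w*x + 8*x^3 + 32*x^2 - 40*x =w^2*(48*x - 12) + w*(56*x^2 - 182*x + 42) + 8*x^3 - 50*x^2 + 84*x - 18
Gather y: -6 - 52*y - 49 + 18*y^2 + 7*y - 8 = 18*y^2 - 45*y - 63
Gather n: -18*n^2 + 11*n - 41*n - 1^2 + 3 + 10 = -18*n^2 - 30*n + 12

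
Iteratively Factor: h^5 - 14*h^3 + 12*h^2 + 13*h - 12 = (h + 1)*(h^4 - h^3 - 13*h^2 + 25*h - 12) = (h + 1)*(h + 4)*(h^3 - 5*h^2 + 7*h - 3) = (h - 1)*(h + 1)*(h + 4)*(h^2 - 4*h + 3) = (h - 3)*(h - 1)*(h + 1)*(h + 4)*(h - 1)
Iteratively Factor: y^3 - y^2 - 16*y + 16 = (y - 4)*(y^2 + 3*y - 4) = (y - 4)*(y - 1)*(y + 4)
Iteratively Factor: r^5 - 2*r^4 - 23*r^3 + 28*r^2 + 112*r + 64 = (r - 4)*(r^4 + 2*r^3 - 15*r^2 - 32*r - 16) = (r - 4)*(r + 1)*(r^3 + r^2 - 16*r - 16) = (r - 4)^2*(r + 1)*(r^2 + 5*r + 4) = (r - 4)^2*(r + 1)*(r + 4)*(r + 1)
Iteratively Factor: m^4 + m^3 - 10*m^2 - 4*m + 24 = (m - 2)*(m^3 + 3*m^2 - 4*m - 12) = (m - 2)*(m + 2)*(m^2 + m - 6) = (m - 2)^2*(m + 2)*(m + 3)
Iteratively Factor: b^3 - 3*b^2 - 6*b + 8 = (b - 1)*(b^2 - 2*b - 8) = (b - 4)*(b - 1)*(b + 2)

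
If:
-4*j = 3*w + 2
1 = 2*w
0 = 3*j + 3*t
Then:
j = -7/8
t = 7/8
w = 1/2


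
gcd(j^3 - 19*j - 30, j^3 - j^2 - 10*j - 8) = j + 2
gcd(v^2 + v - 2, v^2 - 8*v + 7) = v - 1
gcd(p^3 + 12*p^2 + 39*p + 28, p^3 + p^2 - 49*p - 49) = p^2 + 8*p + 7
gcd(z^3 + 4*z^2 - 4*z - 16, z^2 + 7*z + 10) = z + 2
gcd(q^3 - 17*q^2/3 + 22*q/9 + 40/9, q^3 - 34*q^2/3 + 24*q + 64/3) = q + 2/3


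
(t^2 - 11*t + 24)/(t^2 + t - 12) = (t - 8)/(t + 4)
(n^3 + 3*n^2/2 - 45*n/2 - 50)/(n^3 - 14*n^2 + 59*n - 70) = (n^2 + 13*n/2 + 10)/(n^2 - 9*n + 14)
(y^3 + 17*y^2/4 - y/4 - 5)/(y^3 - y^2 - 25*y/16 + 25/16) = 4*(y + 4)/(4*y - 5)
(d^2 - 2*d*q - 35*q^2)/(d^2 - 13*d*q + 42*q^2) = (-d - 5*q)/(-d + 6*q)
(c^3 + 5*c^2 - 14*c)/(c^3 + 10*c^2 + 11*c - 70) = c/(c + 5)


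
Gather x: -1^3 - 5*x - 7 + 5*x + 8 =0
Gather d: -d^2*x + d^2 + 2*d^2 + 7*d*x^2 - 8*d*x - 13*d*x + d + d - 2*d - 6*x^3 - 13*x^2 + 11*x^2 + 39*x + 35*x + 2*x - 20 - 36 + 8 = d^2*(3 - x) + d*(7*x^2 - 21*x) - 6*x^3 - 2*x^2 + 76*x - 48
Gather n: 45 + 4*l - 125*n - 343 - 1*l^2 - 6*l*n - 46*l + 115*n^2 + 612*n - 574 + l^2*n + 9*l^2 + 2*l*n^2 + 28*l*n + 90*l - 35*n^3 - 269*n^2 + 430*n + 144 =8*l^2 + 48*l - 35*n^3 + n^2*(2*l - 154) + n*(l^2 + 22*l + 917) - 728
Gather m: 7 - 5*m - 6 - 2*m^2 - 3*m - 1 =-2*m^2 - 8*m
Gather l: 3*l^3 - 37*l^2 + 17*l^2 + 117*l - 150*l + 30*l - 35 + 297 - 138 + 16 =3*l^3 - 20*l^2 - 3*l + 140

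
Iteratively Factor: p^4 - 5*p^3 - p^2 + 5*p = (p + 1)*(p^3 - 6*p^2 + 5*p) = (p - 5)*(p + 1)*(p^2 - p) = p*(p - 5)*(p + 1)*(p - 1)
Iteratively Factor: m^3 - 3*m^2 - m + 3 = (m - 1)*(m^2 - 2*m - 3) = (m - 1)*(m + 1)*(m - 3)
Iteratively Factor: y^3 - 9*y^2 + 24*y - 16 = (y - 1)*(y^2 - 8*y + 16) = (y - 4)*(y - 1)*(y - 4)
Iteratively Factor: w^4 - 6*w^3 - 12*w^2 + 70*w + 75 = (w - 5)*(w^3 - w^2 - 17*w - 15) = (w - 5)^2*(w^2 + 4*w + 3) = (w - 5)^2*(w + 1)*(w + 3)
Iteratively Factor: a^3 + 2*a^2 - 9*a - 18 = (a + 3)*(a^2 - a - 6) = (a + 2)*(a + 3)*(a - 3)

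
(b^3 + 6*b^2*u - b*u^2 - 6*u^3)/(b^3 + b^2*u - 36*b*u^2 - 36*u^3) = (-b + u)/(-b + 6*u)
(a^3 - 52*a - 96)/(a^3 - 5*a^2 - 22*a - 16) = (a + 6)/(a + 1)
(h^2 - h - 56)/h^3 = (h^2 - h - 56)/h^3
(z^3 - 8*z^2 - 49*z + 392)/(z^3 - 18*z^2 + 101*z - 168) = (z + 7)/(z - 3)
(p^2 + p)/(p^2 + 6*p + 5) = p/(p + 5)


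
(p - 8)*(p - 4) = p^2 - 12*p + 32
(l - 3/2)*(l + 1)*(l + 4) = l^3 + 7*l^2/2 - 7*l/2 - 6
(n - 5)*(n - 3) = n^2 - 8*n + 15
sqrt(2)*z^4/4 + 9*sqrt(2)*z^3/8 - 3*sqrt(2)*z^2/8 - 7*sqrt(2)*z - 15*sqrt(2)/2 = (z/2 + 1)*(z - 5/2)*(z + 3)*(sqrt(2)*z/2 + sqrt(2))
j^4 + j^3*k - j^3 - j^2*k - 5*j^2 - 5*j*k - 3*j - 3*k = (j - 3)*(j + 1)^2*(j + k)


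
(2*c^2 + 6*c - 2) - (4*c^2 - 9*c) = -2*c^2 + 15*c - 2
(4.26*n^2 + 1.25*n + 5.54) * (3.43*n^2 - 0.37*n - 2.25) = 14.6118*n^4 + 2.7113*n^3 + 8.9547*n^2 - 4.8623*n - 12.465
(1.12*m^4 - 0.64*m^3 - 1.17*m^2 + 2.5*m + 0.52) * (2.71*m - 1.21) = 3.0352*m^5 - 3.0896*m^4 - 2.3963*m^3 + 8.1907*m^2 - 1.6158*m - 0.6292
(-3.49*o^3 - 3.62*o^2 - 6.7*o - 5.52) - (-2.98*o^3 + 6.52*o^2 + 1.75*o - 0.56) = -0.51*o^3 - 10.14*o^2 - 8.45*o - 4.96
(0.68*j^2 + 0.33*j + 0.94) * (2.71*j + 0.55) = 1.8428*j^3 + 1.2683*j^2 + 2.7289*j + 0.517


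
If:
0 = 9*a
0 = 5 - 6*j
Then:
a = 0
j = 5/6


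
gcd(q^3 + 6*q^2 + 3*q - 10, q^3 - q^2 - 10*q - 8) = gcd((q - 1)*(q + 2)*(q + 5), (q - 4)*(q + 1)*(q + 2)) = q + 2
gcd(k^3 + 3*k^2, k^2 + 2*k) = k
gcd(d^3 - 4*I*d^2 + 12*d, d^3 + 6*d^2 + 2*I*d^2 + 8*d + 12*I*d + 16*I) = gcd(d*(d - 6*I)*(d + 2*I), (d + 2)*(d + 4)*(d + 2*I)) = d + 2*I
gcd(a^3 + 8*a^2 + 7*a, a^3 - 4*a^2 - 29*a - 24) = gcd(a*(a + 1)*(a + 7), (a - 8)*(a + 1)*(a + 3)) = a + 1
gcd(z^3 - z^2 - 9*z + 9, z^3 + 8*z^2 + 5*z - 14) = z - 1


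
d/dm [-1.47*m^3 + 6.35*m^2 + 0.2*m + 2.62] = -4.41*m^2 + 12.7*m + 0.2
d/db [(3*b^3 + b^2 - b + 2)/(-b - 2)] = (-6*b^3 - 19*b^2 - 4*b + 4)/(b^2 + 4*b + 4)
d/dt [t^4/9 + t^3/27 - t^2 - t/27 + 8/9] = 4*t^3/9 + t^2/9 - 2*t - 1/27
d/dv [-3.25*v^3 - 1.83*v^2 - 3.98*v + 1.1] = -9.75*v^2 - 3.66*v - 3.98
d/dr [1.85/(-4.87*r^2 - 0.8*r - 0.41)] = (18.019*r + 1.48)/(4.87*r^2 + 0.8*r + 0.41)^2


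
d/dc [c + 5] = 1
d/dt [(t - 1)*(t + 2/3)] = 2*t - 1/3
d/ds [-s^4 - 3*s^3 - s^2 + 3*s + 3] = -4*s^3 - 9*s^2 - 2*s + 3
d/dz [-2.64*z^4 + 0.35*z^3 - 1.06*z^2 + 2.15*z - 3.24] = -10.56*z^3 + 1.05*z^2 - 2.12*z + 2.15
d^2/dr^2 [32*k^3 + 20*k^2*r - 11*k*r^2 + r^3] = -22*k + 6*r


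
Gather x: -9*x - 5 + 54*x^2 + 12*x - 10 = 54*x^2 + 3*x - 15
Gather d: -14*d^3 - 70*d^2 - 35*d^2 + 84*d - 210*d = -14*d^3 - 105*d^2 - 126*d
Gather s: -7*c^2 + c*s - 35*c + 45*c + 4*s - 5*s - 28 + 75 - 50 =-7*c^2 + 10*c + s*(c - 1) - 3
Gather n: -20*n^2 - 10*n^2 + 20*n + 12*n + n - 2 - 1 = -30*n^2 + 33*n - 3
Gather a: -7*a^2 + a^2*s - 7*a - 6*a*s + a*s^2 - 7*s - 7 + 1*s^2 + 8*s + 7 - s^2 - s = a^2*(s - 7) + a*(s^2 - 6*s - 7)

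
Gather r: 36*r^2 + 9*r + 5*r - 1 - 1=36*r^2 + 14*r - 2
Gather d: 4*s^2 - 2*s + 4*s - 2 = 4*s^2 + 2*s - 2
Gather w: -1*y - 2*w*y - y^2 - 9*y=-2*w*y - y^2 - 10*y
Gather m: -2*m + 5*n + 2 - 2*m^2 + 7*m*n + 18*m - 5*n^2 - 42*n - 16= -2*m^2 + m*(7*n + 16) - 5*n^2 - 37*n - 14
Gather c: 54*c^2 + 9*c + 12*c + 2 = 54*c^2 + 21*c + 2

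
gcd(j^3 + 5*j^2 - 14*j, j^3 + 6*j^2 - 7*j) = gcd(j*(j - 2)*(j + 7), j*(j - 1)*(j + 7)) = j^2 + 7*j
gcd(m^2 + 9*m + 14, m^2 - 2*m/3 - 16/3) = m + 2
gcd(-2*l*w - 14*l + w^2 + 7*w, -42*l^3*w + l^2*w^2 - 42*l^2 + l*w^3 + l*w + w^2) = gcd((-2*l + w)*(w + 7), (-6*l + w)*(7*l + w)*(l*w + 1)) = 1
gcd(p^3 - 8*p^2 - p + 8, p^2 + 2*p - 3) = p - 1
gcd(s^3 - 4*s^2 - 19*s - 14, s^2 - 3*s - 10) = s + 2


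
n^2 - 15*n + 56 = (n - 8)*(n - 7)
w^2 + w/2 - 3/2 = (w - 1)*(w + 3/2)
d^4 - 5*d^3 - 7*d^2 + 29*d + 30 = (d - 5)*(d - 3)*(d + 1)*(d + 2)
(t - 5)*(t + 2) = t^2 - 3*t - 10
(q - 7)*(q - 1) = q^2 - 8*q + 7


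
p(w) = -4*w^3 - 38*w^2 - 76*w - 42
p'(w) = -12*w^2 - 76*w - 76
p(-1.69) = -2.78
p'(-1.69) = 18.17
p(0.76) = -123.46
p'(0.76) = -140.69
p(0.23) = -61.54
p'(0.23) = -94.11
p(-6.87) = -16.39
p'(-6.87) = -120.24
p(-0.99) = -0.12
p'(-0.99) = -12.52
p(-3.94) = -87.80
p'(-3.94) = 37.16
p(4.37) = -1433.62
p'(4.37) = -637.28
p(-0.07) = -36.86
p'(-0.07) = -70.74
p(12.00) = -13338.00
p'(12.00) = -2716.00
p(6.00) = -2730.00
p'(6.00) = -964.00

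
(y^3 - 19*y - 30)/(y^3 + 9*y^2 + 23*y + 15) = (y^2 - 3*y - 10)/(y^2 + 6*y + 5)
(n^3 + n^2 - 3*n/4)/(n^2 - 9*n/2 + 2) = n*(2*n + 3)/(2*(n - 4))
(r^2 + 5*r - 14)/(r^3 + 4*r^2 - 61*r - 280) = (r - 2)/(r^2 - 3*r - 40)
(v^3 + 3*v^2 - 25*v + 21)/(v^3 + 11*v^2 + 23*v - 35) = (v - 3)/(v + 5)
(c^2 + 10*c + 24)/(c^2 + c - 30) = (c + 4)/(c - 5)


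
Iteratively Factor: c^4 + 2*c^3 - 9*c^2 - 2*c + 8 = (c + 1)*(c^3 + c^2 - 10*c + 8) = (c + 1)*(c + 4)*(c^2 - 3*c + 2) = (c - 2)*(c + 1)*(c + 4)*(c - 1)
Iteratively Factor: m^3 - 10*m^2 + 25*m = (m - 5)*(m^2 - 5*m) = m*(m - 5)*(m - 5)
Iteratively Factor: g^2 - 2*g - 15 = (g - 5)*(g + 3)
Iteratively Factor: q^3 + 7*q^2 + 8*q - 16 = (q + 4)*(q^2 + 3*q - 4) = (q + 4)^2*(q - 1)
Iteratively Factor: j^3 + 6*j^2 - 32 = (j - 2)*(j^2 + 8*j + 16) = (j - 2)*(j + 4)*(j + 4)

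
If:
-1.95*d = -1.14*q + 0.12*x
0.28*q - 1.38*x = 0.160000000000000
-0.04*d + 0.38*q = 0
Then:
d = 0.01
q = 0.00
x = -0.12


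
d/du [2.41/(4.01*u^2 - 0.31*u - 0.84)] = (0.7471 - 19.3282*u)/(-4.01*u^2 + 0.31*u + 0.84)^2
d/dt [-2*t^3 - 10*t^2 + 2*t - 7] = -6*t^2 - 20*t + 2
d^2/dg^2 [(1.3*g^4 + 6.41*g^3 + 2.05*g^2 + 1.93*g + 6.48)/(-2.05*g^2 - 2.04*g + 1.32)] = (-10.9265*g^6 - 32.6196*g^5 - 11.35368*g^4 - 31.107842*g^3 - 120.293352*g^2 - 260.944344*g - 106.542144)/(8.615125*g^6 + 25.7193*g^5 + 8.95194*g^4 - 24.631776*g^3 - 5.764176*g^2 + 10.663488*g - 2.299968)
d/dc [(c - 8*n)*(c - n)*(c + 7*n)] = 3*c^2 - 4*c*n - 55*n^2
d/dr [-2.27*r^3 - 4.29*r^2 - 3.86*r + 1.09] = -6.81*r^2 - 8.58*r - 3.86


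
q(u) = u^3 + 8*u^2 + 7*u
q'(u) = 3*u^2 + 16*u + 7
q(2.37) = 74.84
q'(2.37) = 61.77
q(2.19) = 64.20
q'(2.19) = 56.43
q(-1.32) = 2.40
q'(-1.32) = -8.89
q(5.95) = 535.51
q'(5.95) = 208.41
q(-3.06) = 24.84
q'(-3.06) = -13.87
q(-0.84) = -0.83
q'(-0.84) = -4.32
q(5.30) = 410.70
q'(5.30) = 176.07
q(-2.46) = 16.31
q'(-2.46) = -14.21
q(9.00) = 1440.00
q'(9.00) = 394.00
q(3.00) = 120.00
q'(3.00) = 82.00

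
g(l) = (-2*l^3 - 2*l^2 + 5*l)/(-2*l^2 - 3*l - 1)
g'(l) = (4*l + 3)*(-2*l^3 - 2*l^2 + 5*l)/(-2*l^2 - 3*l - 1)^2 + (-6*l^2 - 4*l + 5)/(-2*l^2 - 3*l - 1) = (4*l^4 + 12*l^3 + 22*l^2 + 4*l - 5)/(4*l^4 + 12*l^3 + 13*l^2 + 6*l + 1)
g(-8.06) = -8.22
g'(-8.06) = 1.05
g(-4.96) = -4.81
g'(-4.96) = 1.18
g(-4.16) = -3.83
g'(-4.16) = 1.30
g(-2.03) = 0.53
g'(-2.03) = 4.54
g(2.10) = 1.04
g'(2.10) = 1.11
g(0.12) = -0.41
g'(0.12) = -2.17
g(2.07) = 1.01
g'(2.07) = 1.11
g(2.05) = 0.99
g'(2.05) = 1.11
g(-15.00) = -15.33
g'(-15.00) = 1.01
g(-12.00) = -12.28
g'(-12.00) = 1.02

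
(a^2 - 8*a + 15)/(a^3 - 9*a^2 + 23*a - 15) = 1/(a - 1)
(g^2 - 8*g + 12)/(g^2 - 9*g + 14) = (g - 6)/(g - 7)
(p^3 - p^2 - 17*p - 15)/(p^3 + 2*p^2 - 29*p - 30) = (p + 3)/(p + 6)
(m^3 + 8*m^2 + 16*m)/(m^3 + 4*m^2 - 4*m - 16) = m*(m + 4)/(m^2 - 4)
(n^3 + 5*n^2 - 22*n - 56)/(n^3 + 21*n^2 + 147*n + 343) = (n^2 - 2*n - 8)/(n^2 + 14*n + 49)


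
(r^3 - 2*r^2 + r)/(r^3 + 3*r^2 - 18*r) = (r^2 - 2*r + 1)/(r^2 + 3*r - 18)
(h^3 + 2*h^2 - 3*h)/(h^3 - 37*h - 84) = h*(h - 1)/(h^2 - 3*h - 28)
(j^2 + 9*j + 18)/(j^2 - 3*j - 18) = (j + 6)/(j - 6)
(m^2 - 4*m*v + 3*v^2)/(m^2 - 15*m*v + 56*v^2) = (m^2 - 4*m*v + 3*v^2)/(m^2 - 15*m*v + 56*v^2)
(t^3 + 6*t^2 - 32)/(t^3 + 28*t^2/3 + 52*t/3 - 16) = 3*(t^2 + 2*t - 8)/(3*t^2 + 16*t - 12)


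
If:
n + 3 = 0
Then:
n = -3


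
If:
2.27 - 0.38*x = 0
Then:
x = 5.97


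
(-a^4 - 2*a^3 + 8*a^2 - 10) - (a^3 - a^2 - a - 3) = -a^4 - 3*a^3 + 9*a^2 + a - 7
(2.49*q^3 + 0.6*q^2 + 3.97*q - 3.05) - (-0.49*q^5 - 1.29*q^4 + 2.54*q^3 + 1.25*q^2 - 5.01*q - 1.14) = 0.49*q^5 + 1.29*q^4 - 0.0499999999999998*q^3 - 0.65*q^2 + 8.98*q - 1.91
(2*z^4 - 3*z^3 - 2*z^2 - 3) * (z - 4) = 2*z^5 - 11*z^4 + 10*z^3 + 8*z^2 - 3*z + 12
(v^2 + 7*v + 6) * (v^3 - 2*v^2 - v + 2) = v^5 + 5*v^4 - 9*v^3 - 17*v^2 + 8*v + 12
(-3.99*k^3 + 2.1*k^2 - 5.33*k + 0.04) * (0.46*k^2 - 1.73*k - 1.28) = -1.8354*k^5 + 7.8687*k^4 - 0.977599999999999*k^3 + 6.5513*k^2 + 6.7532*k - 0.0512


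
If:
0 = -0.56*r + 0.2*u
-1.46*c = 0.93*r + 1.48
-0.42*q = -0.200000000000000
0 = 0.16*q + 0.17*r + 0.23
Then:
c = 0.13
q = 0.48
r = -1.80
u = -5.04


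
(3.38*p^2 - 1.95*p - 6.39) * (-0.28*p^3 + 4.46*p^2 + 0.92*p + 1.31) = -0.9464*p^5 + 15.6208*p^4 - 3.7982*p^3 - 25.8656*p^2 - 8.4333*p - 8.3709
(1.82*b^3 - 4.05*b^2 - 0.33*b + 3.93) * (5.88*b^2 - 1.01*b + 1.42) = 10.7016*b^5 - 25.6522*b^4 + 4.7345*b^3 + 17.6907*b^2 - 4.4379*b + 5.5806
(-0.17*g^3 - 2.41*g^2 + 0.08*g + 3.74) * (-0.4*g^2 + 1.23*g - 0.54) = 0.068*g^5 + 0.7549*g^4 - 2.9045*g^3 - 0.0962000000000001*g^2 + 4.557*g - 2.0196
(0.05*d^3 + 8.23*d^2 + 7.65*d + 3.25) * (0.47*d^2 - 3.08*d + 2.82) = 0.0235*d^5 + 3.7141*d^4 - 21.6119*d^3 + 1.1741*d^2 + 11.563*d + 9.165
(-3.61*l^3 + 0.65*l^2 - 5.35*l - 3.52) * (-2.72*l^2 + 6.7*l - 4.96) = 9.8192*l^5 - 25.955*l^4 + 36.8126*l^3 - 29.4946*l^2 + 2.952*l + 17.4592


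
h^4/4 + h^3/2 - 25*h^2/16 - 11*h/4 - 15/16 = (h/4 + 1/4)*(h - 5/2)*(h + 1/2)*(h + 3)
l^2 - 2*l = l*(l - 2)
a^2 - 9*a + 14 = (a - 7)*(a - 2)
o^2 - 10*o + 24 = (o - 6)*(o - 4)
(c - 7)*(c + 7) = c^2 - 49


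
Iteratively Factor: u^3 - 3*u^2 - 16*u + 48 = (u - 4)*(u^2 + u - 12) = (u - 4)*(u + 4)*(u - 3)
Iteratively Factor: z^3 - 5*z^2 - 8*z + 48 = (z - 4)*(z^2 - z - 12) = (z - 4)^2*(z + 3)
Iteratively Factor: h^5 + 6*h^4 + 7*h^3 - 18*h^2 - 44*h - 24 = (h + 1)*(h^4 + 5*h^3 + 2*h^2 - 20*h - 24) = (h + 1)*(h + 2)*(h^3 + 3*h^2 - 4*h - 12) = (h - 2)*(h + 1)*(h + 2)*(h^2 + 5*h + 6) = (h - 2)*(h + 1)*(h + 2)^2*(h + 3)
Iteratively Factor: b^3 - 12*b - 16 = (b - 4)*(b^2 + 4*b + 4) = (b - 4)*(b + 2)*(b + 2)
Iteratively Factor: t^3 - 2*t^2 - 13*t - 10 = (t + 2)*(t^2 - 4*t - 5) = (t + 1)*(t + 2)*(t - 5)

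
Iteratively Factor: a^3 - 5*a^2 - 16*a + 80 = (a - 4)*(a^2 - a - 20) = (a - 4)*(a + 4)*(a - 5)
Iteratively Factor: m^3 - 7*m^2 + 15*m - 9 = (m - 1)*(m^2 - 6*m + 9) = (m - 3)*(m - 1)*(m - 3)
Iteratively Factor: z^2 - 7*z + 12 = (z - 4)*(z - 3)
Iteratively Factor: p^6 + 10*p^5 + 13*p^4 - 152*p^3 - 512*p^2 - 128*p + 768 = (p + 4)*(p^5 + 6*p^4 - 11*p^3 - 108*p^2 - 80*p + 192) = (p - 4)*(p + 4)*(p^4 + 10*p^3 + 29*p^2 + 8*p - 48) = (p - 4)*(p - 1)*(p + 4)*(p^3 + 11*p^2 + 40*p + 48) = (p - 4)*(p - 1)*(p + 4)^2*(p^2 + 7*p + 12) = (p - 4)*(p - 1)*(p + 4)^3*(p + 3)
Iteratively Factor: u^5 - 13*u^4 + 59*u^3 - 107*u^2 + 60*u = (u - 1)*(u^4 - 12*u^3 + 47*u^2 - 60*u) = (u - 3)*(u - 1)*(u^3 - 9*u^2 + 20*u) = (u - 5)*(u - 3)*(u - 1)*(u^2 - 4*u) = (u - 5)*(u - 4)*(u - 3)*(u - 1)*(u)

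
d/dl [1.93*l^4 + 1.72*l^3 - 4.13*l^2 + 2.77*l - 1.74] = 7.72*l^3 + 5.16*l^2 - 8.26*l + 2.77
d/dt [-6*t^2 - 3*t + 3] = -12*t - 3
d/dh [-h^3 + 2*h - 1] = 2 - 3*h^2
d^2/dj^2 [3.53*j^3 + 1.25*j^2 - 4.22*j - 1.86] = 21.18*j + 2.5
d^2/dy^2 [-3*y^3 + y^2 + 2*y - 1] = 2 - 18*y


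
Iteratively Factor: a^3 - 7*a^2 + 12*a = (a - 4)*(a^2 - 3*a) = a*(a - 4)*(a - 3)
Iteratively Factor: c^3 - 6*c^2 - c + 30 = (c + 2)*(c^2 - 8*c + 15) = (c - 5)*(c + 2)*(c - 3)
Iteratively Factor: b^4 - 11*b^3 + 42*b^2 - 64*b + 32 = (b - 2)*(b^3 - 9*b^2 + 24*b - 16) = (b - 4)*(b - 2)*(b^2 - 5*b + 4) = (b - 4)^2*(b - 2)*(b - 1)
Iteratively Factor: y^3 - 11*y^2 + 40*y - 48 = (y - 4)*(y^2 - 7*y + 12) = (y - 4)*(y - 3)*(y - 4)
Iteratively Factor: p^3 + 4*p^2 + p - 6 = (p + 2)*(p^2 + 2*p - 3) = (p - 1)*(p + 2)*(p + 3)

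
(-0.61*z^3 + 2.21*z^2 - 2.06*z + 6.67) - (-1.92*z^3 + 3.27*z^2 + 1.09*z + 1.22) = 1.31*z^3 - 1.06*z^2 - 3.15*z + 5.45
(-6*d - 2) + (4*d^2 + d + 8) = 4*d^2 - 5*d + 6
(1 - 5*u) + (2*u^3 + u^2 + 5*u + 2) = 2*u^3 + u^2 + 3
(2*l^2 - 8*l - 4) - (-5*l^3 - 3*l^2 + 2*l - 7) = 5*l^3 + 5*l^2 - 10*l + 3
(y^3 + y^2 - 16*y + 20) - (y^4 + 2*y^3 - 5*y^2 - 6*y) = -y^4 - y^3 + 6*y^2 - 10*y + 20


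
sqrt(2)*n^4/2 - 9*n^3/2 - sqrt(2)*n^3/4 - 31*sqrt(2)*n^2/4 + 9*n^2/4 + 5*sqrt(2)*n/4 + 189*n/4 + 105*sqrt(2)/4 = (n - 7/2)*(n + 3)*(n - 5*sqrt(2))*(sqrt(2)*n/2 + 1/2)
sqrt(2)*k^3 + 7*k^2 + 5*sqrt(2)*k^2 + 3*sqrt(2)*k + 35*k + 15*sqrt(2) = (k + 5)*(k + 3*sqrt(2))*(sqrt(2)*k + 1)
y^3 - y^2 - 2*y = y*(y - 2)*(y + 1)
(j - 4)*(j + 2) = j^2 - 2*j - 8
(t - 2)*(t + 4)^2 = t^3 + 6*t^2 - 32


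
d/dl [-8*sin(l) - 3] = -8*cos(l)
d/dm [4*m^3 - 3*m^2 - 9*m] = 12*m^2 - 6*m - 9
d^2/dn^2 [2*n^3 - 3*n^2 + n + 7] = 12*n - 6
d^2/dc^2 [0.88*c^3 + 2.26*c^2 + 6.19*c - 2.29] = 5.28*c + 4.52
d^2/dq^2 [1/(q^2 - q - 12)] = 2*(q^2 - q - (2*q - 1)^2 - 12)/(-q^2 + q + 12)^3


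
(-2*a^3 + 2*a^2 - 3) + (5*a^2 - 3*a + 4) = -2*a^3 + 7*a^2 - 3*a + 1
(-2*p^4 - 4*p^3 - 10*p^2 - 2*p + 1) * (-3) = 6*p^4 + 12*p^3 + 30*p^2 + 6*p - 3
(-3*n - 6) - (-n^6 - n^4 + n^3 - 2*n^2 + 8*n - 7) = n^6 + n^4 - n^3 + 2*n^2 - 11*n + 1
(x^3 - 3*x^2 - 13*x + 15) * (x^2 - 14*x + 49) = x^5 - 17*x^4 + 78*x^3 + 50*x^2 - 847*x + 735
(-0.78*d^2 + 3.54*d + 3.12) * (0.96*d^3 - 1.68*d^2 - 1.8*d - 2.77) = -0.7488*d^5 + 4.7088*d^4 - 1.548*d^3 - 9.453*d^2 - 15.4218*d - 8.6424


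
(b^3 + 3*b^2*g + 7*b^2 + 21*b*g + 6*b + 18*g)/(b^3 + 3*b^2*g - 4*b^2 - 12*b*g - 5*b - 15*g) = (b + 6)/(b - 5)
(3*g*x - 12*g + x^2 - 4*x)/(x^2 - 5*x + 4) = (3*g + x)/(x - 1)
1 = 1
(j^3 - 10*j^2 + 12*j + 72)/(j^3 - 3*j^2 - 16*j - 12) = (j - 6)/(j + 1)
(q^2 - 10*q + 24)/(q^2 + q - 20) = (q - 6)/(q + 5)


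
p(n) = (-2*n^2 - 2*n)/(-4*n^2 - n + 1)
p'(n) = (-4*n - 2)/(-4*n^2 - n + 1) + (8*n + 1)*(-2*n^2 - 2*n)/(-4*n^2 - n + 1)^2 = 2*(-3*n^2 - 2*n - 1)/(16*n^4 + 8*n^3 - 7*n^2 - 2*n + 1)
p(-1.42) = 0.21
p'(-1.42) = -0.26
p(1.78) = 0.74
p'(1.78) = -0.16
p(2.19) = 0.69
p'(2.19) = -0.10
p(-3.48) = 0.39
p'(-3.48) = -0.03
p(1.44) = 0.80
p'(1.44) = -0.26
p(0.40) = 28.00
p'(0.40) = -2850.00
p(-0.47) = 0.85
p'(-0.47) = -4.20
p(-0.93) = -0.09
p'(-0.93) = -1.48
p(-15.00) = 0.48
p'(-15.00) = 0.00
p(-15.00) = 0.48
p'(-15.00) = 0.00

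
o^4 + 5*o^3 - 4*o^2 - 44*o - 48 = (o - 3)*(o + 2)^2*(o + 4)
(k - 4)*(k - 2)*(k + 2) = k^3 - 4*k^2 - 4*k + 16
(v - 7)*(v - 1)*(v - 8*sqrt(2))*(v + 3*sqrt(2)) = v^4 - 8*v^3 - 5*sqrt(2)*v^3 - 41*v^2 + 40*sqrt(2)*v^2 - 35*sqrt(2)*v + 384*v - 336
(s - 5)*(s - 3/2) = s^2 - 13*s/2 + 15/2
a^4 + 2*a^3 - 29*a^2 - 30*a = a*(a - 5)*(a + 1)*(a + 6)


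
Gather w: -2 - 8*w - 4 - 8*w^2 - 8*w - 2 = -8*w^2 - 16*w - 8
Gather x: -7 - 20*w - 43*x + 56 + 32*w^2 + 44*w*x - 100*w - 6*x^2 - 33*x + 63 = 32*w^2 - 120*w - 6*x^2 + x*(44*w - 76) + 112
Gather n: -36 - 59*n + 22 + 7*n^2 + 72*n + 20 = 7*n^2 + 13*n + 6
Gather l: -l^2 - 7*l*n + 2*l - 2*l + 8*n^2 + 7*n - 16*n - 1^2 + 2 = -l^2 - 7*l*n + 8*n^2 - 9*n + 1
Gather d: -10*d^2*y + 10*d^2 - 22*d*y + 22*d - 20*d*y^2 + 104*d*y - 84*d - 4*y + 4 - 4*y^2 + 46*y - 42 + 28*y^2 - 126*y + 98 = d^2*(10 - 10*y) + d*(-20*y^2 + 82*y - 62) + 24*y^2 - 84*y + 60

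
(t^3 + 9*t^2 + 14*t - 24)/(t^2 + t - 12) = (t^2 + 5*t - 6)/(t - 3)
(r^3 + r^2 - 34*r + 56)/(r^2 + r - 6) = (r^2 + 3*r - 28)/(r + 3)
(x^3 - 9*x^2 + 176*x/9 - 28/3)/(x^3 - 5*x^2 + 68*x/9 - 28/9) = (x - 6)/(x - 2)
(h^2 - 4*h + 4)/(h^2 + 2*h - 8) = (h - 2)/(h + 4)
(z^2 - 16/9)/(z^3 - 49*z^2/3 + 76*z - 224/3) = (z + 4/3)/(z^2 - 15*z + 56)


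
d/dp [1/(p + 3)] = -1/(p + 3)^2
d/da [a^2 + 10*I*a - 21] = 2*a + 10*I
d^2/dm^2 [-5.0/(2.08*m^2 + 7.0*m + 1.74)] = (43.264*m^2 + 145.6*m - 5.0*(4.16*m + 7.0)*(8.32*m + 14.0) + 36.192)/(2.08*m^2 + 7.0*m + 1.74)^3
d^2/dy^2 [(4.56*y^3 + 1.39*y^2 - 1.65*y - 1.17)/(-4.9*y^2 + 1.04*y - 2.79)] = (-3.41060513164848e-13*y^5 + 2.8421709430404e-14*y^4 + 179.881448*y^3 + 361.954116*y^2 - 384.089796*y - 41.523714)/(117.649*y^6 - 74.9112*y^5 + 216.86322*y^4 - 86.431904*y^3 + 123.479262*y^2 - 24.286392*y + 21.717639)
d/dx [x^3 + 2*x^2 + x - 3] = 3*x^2 + 4*x + 1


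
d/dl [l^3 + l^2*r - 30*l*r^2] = 3*l^2 + 2*l*r - 30*r^2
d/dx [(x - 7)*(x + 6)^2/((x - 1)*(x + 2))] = (x^4 + 2*x^3 + 47*x^2 + 484*x + 348)/(x^4 + 2*x^3 - 3*x^2 - 4*x + 4)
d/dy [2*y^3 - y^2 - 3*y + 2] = 6*y^2 - 2*y - 3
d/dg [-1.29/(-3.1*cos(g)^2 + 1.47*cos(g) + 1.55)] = (7.998*cos(g) - 1.8963)*sin(g)/(1.47*cos(g) - 1.55*cos(2*g))^2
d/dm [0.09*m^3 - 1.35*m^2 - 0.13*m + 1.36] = 0.27*m^2 - 2.7*m - 0.13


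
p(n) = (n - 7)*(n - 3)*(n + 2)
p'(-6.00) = 205.00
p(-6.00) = -468.00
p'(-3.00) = 76.00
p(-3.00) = -60.00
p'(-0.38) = 7.51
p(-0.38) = 40.41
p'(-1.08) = 21.78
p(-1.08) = 30.33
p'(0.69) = -8.61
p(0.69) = 39.21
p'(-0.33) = 6.61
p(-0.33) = 40.76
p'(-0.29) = 5.89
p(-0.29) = 41.01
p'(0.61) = -7.64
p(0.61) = 39.86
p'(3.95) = -15.39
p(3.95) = -17.24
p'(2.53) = -20.28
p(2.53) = 9.52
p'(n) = (n - 7)*(n - 3) + (n - 7)*(n + 2) + (n - 3)*(n + 2) = 3*n^2 - 16*n + 1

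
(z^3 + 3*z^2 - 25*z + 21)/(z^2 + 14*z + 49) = (z^2 - 4*z + 3)/(z + 7)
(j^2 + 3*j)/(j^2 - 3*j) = (j + 3)/(j - 3)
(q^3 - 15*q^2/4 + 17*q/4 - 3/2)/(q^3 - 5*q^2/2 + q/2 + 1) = (4*q - 3)/(2*(2*q + 1))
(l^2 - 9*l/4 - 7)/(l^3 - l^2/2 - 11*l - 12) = (4*l + 7)/(2*(2*l^2 + 7*l + 6))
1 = 1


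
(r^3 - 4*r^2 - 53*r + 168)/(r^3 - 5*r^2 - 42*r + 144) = (r + 7)/(r + 6)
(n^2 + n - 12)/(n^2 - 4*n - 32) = (n - 3)/(n - 8)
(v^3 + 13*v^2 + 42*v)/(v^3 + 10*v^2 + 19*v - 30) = v*(v + 7)/(v^2 + 4*v - 5)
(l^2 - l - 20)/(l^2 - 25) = (l + 4)/(l + 5)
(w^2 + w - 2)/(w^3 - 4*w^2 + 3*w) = (w + 2)/(w*(w - 3))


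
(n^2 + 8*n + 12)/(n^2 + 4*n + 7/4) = 4*(n^2 + 8*n + 12)/(4*n^2 + 16*n + 7)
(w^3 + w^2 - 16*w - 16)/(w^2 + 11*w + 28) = (w^2 - 3*w - 4)/(w + 7)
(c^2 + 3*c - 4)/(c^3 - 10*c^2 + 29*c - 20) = (c + 4)/(c^2 - 9*c + 20)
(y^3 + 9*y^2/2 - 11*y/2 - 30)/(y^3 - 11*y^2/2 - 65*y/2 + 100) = (y^2 + 7*y + 12)/(y^2 - 3*y - 40)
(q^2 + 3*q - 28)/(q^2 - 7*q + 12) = (q + 7)/(q - 3)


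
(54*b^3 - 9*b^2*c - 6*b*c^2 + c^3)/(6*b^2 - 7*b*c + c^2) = (9*b^2 - c^2)/(b - c)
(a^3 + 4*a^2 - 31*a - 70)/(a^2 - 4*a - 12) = (a^2 + 2*a - 35)/(a - 6)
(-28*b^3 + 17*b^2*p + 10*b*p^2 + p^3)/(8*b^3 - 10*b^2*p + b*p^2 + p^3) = (7*b + p)/(-2*b + p)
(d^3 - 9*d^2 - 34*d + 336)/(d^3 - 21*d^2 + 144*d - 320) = (d^2 - d - 42)/(d^2 - 13*d + 40)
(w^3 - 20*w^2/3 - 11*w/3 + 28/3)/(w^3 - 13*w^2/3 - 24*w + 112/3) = (3*w^2 + w - 4)/(3*w^2 + 8*w - 16)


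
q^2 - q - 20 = (q - 5)*(q + 4)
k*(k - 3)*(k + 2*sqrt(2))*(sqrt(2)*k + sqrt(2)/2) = sqrt(2)*k^4 - 5*sqrt(2)*k^3/2 + 4*k^3 - 10*k^2 - 3*sqrt(2)*k^2/2 - 6*k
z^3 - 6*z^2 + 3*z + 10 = (z - 5)*(z - 2)*(z + 1)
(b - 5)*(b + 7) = b^2 + 2*b - 35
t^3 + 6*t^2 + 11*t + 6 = (t + 1)*(t + 2)*(t + 3)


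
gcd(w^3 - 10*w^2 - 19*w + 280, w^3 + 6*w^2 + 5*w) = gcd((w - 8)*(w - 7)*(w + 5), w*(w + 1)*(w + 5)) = w + 5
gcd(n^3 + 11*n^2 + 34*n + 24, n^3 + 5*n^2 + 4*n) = n^2 + 5*n + 4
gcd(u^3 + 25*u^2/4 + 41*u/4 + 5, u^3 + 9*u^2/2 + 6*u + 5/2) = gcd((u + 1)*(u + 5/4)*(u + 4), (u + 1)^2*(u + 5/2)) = u + 1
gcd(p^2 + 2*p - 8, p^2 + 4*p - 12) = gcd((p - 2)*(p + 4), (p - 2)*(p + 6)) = p - 2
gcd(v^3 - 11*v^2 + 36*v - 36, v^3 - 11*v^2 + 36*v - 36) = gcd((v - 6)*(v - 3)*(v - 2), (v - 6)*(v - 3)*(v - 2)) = v^3 - 11*v^2 + 36*v - 36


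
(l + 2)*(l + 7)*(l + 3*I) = l^3 + 9*l^2 + 3*I*l^2 + 14*l + 27*I*l + 42*I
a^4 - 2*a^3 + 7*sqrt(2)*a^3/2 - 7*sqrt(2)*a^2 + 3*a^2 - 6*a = a*(a - 2)*(a + sqrt(2)/2)*(a + 3*sqrt(2))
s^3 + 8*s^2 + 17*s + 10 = (s + 1)*(s + 2)*(s + 5)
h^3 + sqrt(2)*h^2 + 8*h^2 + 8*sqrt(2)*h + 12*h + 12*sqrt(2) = (h + 2)*(h + 6)*(h + sqrt(2))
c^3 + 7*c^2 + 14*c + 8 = (c + 1)*(c + 2)*(c + 4)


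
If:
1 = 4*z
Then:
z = 1/4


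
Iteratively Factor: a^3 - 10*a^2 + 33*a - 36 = (a - 4)*(a^2 - 6*a + 9) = (a - 4)*(a - 3)*(a - 3)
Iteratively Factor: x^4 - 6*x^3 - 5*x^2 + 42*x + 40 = (x + 1)*(x^3 - 7*x^2 + 2*x + 40) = (x - 5)*(x + 1)*(x^2 - 2*x - 8) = (x - 5)*(x - 4)*(x + 1)*(x + 2)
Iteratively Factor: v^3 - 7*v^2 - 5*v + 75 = (v + 3)*(v^2 - 10*v + 25) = (v - 5)*(v + 3)*(v - 5)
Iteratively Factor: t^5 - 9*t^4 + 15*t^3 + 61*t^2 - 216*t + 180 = (t - 2)*(t^4 - 7*t^3 + t^2 + 63*t - 90) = (t - 3)*(t - 2)*(t^3 - 4*t^2 - 11*t + 30) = (t - 5)*(t - 3)*(t - 2)*(t^2 + t - 6) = (t - 5)*(t - 3)*(t - 2)*(t + 3)*(t - 2)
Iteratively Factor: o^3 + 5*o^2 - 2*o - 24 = (o - 2)*(o^2 + 7*o + 12) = (o - 2)*(o + 4)*(o + 3)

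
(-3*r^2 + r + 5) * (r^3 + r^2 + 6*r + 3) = -3*r^5 - 2*r^4 - 12*r^3 + 2*r^2 + 33*r + 15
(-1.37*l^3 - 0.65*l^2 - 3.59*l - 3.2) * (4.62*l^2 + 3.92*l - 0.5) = -6.3294*l^5 - 8.3734*l^4 - 18.4488*l^3 - 28.5318*l^2 - 10.749*l + 1.6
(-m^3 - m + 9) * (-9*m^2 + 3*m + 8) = 9*m^5 - 3*m^4 + m^3 - 84*m^2 + 19*m + 72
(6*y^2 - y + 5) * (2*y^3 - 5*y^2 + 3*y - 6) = 12*y^5 - 32*y^4 + 33*y^3 - 64*y^2 + 21*y - 30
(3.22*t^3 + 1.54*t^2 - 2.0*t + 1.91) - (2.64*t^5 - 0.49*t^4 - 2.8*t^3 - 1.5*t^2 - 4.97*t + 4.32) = -2.64*t^5 + 0.49*t^4 + 6.02*t^3 + 3.04*t^2 + 2.97*t - 2.41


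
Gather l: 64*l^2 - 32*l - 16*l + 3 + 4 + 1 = 64*l^2 - 48*l + 8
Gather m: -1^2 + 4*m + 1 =4*m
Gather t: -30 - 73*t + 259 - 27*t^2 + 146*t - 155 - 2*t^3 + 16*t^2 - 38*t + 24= -2*t^3 - 11*t^2 + 35*t + 98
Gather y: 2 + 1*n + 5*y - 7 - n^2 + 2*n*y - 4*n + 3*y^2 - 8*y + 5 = -n^2 - 3*n + 3*y^2 + y*(2*n - 3)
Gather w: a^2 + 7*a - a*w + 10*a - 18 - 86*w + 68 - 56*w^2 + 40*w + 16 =a^2 + 17*a - 56*w^2 + w*(-a - 46) + 66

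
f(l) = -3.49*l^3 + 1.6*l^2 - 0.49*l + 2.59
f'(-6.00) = -396.61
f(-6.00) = 816.97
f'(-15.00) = -2404.24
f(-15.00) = 12148.69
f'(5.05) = -251.34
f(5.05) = -408.55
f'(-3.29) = -124.35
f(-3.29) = 145.80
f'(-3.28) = -123.63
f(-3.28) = 144.56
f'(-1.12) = -17.21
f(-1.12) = 10.05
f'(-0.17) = -1.34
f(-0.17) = 2.74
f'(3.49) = -116.85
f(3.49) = -127.99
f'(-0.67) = -7.33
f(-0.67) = 4.69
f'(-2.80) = -91.53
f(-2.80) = 93.12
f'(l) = -10.47*l^2 + 3.2*l - 0.49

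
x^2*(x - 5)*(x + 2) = x^4 - 3*x^3 - 10*x^2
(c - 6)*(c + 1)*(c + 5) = c^3 - 31*c - 30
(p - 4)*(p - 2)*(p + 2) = p^3 - 4*p^2 - 4*p + 16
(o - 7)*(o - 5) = o^2 - 12*o + 35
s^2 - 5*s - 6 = (s - 6)*(s + 1)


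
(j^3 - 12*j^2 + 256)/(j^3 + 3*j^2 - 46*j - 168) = (j^2 - 16*j + 64)/(j^2 - j - 42)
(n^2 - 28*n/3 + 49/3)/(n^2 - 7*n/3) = (n - 7)/n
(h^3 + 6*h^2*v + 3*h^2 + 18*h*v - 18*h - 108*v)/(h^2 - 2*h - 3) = (h^2 + 6*h*v + 6*h + 36*v)/(h + 1)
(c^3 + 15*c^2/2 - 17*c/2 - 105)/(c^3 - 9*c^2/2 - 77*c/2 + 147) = (c + 5)/(c - 7)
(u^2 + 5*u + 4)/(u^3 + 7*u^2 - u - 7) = (u + 4)/(u^2 + 6*u - 7)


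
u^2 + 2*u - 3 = (u - 1)*(u + 3)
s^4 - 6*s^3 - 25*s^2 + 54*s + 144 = (s - 8)*(s - 3)*(s + 2)*(s + 3)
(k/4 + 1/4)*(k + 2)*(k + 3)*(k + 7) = k^4/4 + 13*k^3/4 + 53*k^2/4 + 83*k/4 + 21/2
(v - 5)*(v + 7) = v^2 + 2*v - 35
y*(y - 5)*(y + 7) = y^3 + 2*y^2 - 35*y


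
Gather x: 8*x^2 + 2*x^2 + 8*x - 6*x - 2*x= 10*x^2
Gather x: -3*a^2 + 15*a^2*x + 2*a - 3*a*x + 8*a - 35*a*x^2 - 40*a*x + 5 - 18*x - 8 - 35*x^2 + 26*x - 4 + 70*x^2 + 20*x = -3*a^2 + 10*a + x^2*(35 - 35*a) + x*(15*a^2 - 43*a + 28) - 7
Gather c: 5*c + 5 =5*c + 5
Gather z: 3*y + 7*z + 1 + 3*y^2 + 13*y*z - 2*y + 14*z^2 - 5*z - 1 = 3*y^2 + y + 14*z^2 + z*(13*y + 2)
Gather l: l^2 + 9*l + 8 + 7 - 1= l^2 + 9*l + 14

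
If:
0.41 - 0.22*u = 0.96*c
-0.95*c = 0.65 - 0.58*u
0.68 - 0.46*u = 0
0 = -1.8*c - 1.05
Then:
No Solution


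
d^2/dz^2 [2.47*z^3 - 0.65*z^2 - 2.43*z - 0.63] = 14.82*z - 1.3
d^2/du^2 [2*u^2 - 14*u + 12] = 4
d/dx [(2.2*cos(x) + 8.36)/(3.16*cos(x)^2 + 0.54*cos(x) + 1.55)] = (6.952*cos(x)^2 + 52.8352*cos(x) + 1.1044)*sin(x)/(9.9856*cos(x)^4 + 3.4128*cos(x)^3 + 10.0876*cos(x)^2 + 1.674*cos(x) + 2.4025)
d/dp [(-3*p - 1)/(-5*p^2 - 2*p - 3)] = (-15*p^2 - 10*p + 7)/(25*p^4 + 20*p^3 + 34*p^2 + 12*p + 9)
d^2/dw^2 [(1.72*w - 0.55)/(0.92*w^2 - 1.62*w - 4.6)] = ((6.5848 - 9.4944*w)*(-0.92*w^2 + 1.62*w + 4.6) - (1.72*w - 0.55)*(1.84*w - 1.62)*(3.68*w - 3.24))/(-0.92*w^2 + 1.62*w + 4.6)^3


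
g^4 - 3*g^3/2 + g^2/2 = g^2*(g - 1)*(g - 1/2)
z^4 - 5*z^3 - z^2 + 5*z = z*(z - 5)*(z - 1)*(z + 1)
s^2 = s^2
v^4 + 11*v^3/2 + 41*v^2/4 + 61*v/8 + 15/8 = (v + 1/2)*(v + 1)*(v + 3/2)*(v + 5/2)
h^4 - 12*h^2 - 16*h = h*(h - 4)*(h + 2)^2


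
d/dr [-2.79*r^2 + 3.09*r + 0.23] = 3.09 - 5.58*r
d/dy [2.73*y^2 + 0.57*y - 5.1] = 5.46*y + 0.57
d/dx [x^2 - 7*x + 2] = 2*x - 7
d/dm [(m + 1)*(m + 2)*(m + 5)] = 3*m^2 + 16*m + 17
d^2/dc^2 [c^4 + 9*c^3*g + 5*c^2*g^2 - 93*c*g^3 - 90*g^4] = 12*c^2 + 54*c*g + 10*g^2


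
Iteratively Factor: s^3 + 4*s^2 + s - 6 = (s - 1)*(s^2 + 5*s + 6) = (s - 1)*(s + 3)*(s + 2)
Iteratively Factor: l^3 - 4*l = (l - 2)*(l^2 + 2*l) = (l - 2)*(l + 2)*(l)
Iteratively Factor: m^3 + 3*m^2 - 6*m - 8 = (m - 2)*(m^2 + 5*m + 4) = (m - 2)*(m + 4)*(m + 1)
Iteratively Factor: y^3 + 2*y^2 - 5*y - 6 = (y + 3)*(y^2 - y - 2) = (y - 2)*(y + 3)*(y + 1)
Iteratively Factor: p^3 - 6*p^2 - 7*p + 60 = (p - 5)*(p^2 - p - 12) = (p - 5)*(p + 3)*(p - 4)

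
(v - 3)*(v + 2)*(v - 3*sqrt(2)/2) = v^3 - 3*sqrt(2)*v^2/2 - v^2 - 6*v + 3*sqrt(2)*v/2 + 9*sqrt(2)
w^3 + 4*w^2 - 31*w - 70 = (w - 5)*(w + 2)*(w + 7)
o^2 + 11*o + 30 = (o + 5)*(o + 6)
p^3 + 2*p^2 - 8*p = p*(p - 2)*(p + 4)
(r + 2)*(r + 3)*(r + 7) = r^3 + 12*r^2 + 41*r + 42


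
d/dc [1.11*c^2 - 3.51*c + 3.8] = 2.22*c - 3.51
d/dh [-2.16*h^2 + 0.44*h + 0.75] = 0.44 - 4.32*h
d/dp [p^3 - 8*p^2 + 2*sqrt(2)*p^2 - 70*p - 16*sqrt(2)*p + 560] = 3*p^2 - 16*p + 4*sqrt(2)*p - 70 - 16*sqrt(2)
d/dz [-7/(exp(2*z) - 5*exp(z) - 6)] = (14*exp(z) - 35)*exp(z)/(-exp(2*z) + 5*exp(z) + 6)^2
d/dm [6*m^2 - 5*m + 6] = 12*m - 5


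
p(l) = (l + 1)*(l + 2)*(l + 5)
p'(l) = (l + 1)*(l + 2) + (l + 1)*(l + 5) + (l + 2)*(l + 5) = 3*l^2 + 16*l + 17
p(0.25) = 14.77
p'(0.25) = 21.19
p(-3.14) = 4.54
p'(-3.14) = -3.66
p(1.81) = 72.91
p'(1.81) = 55.79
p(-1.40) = -0.86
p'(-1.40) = 0.48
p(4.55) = 347.17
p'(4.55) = 151.91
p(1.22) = 44.46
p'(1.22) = 40.99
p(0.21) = 13.93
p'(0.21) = 20.49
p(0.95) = 34.23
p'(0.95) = 34.91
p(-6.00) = -20.00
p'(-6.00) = 29.00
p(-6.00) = -20.00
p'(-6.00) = 29.00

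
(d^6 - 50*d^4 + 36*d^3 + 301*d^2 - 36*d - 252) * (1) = d^6 - 50*d^4 + 36*d^3 + 301*d^2 - 36*d - 252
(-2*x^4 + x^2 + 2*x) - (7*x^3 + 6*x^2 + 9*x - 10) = -2*x^4 - 7*x^3 - 5*x^2 - 7*x + 10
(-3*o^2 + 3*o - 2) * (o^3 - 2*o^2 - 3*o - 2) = -3*o^5 + 9*o^4 + o^3 + o^2 + 4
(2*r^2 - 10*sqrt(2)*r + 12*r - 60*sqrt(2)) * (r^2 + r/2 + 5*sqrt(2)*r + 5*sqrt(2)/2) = 2*r^4 + 13*r^3 - 94*r^2 - 650*r - 300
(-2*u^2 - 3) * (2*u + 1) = -4*u^3 - 2*u^2 - 6*u - 3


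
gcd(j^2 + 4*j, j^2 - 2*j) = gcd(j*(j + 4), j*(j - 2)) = j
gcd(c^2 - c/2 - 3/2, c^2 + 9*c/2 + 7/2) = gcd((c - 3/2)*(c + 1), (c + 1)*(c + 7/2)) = c + 1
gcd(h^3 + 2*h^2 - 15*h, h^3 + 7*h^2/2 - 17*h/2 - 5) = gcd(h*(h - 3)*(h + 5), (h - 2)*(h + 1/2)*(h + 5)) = h + 5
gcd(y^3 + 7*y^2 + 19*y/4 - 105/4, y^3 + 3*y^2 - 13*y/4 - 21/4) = y^2 + 2*y - 21/4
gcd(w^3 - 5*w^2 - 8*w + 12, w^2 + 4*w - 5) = w - 1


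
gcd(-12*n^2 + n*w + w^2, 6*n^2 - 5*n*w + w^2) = -3*n + w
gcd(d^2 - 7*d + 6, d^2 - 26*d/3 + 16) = d - 6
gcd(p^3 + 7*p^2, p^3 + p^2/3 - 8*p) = p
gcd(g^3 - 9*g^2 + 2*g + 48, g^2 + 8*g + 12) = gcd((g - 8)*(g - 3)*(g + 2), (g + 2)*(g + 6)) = g + 2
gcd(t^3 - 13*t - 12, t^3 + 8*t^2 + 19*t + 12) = t^2 + 4*t + 3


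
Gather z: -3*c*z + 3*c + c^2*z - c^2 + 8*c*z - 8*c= -c^2 - 5*c + z*(c^2 + 5*c)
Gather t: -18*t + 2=2 - 18*t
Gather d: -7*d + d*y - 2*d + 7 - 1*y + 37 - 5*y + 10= d*(y - 9) - 6*y + 54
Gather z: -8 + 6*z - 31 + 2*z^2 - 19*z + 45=2*z^2 - 13*z + 6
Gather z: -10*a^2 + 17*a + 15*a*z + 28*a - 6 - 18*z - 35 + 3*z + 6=-10*a^2 + 45*a + z*(15*a - 15) - 35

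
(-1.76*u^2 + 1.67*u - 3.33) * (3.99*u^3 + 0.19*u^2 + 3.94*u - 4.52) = -7.0224*u^5 + 6.3289*u^4 - 19.9038*u^3 + 13.9023*u^2 - 20.6686*u + 15.0516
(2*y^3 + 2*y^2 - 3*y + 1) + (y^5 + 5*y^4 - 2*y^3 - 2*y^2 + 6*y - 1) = y^5 + 5*y^4 + 3*y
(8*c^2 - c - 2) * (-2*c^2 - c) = -16*c^4 - 6*c^3 + 5*c^2 + 2*c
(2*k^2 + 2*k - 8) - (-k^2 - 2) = 3*k^2 + 2*k - 6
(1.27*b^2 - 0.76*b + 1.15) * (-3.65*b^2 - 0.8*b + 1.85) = -4.6355*b^4 + 1.758*b^3 - 1.24*b^2 - 2.326*b + 2.1275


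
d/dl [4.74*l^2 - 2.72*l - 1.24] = 9.48*l - 2.72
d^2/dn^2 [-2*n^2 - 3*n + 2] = -4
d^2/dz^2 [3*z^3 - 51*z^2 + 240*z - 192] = 18*z - 102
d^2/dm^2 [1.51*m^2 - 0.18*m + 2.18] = 3.02000000000000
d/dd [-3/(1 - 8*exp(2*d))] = -48*exp(2*d)/(8*exp(2*d) - 1)^2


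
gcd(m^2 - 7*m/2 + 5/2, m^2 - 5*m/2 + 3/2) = m - 1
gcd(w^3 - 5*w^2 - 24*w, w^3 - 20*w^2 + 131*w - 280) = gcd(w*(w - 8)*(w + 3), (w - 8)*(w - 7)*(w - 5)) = w - 8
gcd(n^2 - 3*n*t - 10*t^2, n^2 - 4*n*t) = 1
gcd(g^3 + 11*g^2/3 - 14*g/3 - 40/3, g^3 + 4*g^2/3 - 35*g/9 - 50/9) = g^2 - g/3 - 10/3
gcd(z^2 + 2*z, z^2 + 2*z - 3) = 1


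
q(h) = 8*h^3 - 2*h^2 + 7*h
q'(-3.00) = 235.00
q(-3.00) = -255.00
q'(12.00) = 3415.00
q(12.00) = 13620.00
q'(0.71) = 16.26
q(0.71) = 6.83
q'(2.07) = 101.56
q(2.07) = 76.88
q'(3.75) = 329.50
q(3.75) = 420.00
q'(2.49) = 145.84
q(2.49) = 128.54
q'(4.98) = 582.29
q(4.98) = 973.31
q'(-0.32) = 10.74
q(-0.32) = -2.71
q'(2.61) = 160.05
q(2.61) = 146.88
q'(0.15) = 6.94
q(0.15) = 1.03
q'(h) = 24*h^2 - 4*h + 7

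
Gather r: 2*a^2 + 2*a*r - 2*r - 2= 2*a^2 + r*(2*a - 2) - 2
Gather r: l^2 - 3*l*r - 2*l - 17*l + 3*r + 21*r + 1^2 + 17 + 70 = l^2 - 19*l + r*(24 - 3*l) + 88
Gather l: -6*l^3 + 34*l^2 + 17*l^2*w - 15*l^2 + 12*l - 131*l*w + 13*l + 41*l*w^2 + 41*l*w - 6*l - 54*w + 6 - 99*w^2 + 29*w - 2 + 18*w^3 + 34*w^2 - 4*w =-6*l^3 + l^2*(17*w + 19) + l*(41*w^2 - 90*w + 19) + 18*w^3 - 65*w^2 - 29*w + 4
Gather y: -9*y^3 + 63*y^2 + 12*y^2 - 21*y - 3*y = -9*y^3 + 75*y^2 - 24*y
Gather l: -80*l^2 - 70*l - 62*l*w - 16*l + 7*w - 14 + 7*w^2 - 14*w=-80*l^2 + l*(-62*w - 86) + 7*w^2 - 7*w - 14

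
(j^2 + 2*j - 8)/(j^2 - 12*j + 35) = (j^2 + 2*j - 8)/(j^2 - 12*j + 35)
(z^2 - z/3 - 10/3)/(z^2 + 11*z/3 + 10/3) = (z - 2)/(z + 2)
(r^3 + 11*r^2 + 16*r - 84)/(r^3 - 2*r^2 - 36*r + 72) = (r + 7)/(r - 6)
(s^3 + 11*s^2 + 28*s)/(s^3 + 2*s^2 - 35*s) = (s + 4)/(s - 5)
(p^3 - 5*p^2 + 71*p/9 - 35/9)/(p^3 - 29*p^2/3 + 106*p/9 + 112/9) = (3*p^2 - 8*p + 5)/(3*p^2 - 22*p - 16)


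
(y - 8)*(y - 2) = y^2 - 10*y + 16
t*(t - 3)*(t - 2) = t^3 - 5*t^2 + 6*t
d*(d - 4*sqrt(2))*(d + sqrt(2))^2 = d^4 - 2*sqrt(2)*d^3 - 14*d^2 - 8*sqrt(2)*d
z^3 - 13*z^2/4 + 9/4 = (z - 3)*(z - 1)*(z + 3/4)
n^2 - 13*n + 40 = (n - 8)*(n - 5)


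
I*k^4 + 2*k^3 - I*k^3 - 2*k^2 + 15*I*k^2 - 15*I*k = k*(k - 5*I)*(k + 3*I)*(I*k - I)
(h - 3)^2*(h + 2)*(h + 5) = h^4 + h^3 - 23*h^2 + 3*h + 90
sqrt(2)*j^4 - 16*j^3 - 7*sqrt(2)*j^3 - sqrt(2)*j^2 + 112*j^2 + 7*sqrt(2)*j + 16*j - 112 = (j - 7)*(j - 1)*(j - 8*sqrt(2))*(sqrt(2)*j + sqrt(2))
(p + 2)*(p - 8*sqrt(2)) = p^2 - 8*sqrt(2)*p + 2*p - 16*sqrt(2)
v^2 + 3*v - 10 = (v - 2)*(v + 5)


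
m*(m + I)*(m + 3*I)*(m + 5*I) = m^4 + 9*I*m^3 - 23*m^2 - 15*I*m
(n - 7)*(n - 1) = n^2 - 8*n + 7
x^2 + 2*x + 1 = (x + 1)^2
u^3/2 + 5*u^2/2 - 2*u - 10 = (u/2 + 1)*(u - 2)*(u + 5)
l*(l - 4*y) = l^2 - 4*l*y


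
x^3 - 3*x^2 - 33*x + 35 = (x - 7)*(x - 1)*(x + 5)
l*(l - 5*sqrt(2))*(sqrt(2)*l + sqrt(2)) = sqrt(2)*l^3 - 10*l^2 + sqrt(2)*l^2 - 10*l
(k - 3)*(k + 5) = k^2 + 2*k - 15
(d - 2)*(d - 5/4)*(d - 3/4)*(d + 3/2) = d^4 - 5*d^3/2 - 17*d^2/16 + 177*d/32 - 45/16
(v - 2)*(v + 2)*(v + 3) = v^3 + 3*v^2 - 4*v - 12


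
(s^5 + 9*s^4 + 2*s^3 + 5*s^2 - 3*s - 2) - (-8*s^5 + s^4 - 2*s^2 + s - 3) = 9*s^5 + 8*s^4 + 2*s^3 + 7*s^2 - 4*s + 1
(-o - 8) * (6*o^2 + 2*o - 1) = -6*o^3 - 50*o^2 - 15*o + 8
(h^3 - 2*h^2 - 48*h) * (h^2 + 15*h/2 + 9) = h^5 + 11*h^4/2 - 54*h^3 - 378*h^2 - 432*h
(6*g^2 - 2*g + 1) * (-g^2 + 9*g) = -6*g^4 + 56*g^3 - 19*g^2 + 9*g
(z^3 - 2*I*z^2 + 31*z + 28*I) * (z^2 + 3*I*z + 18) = z^5 + I*z^4 + 55*z^3 + 85*I*z^2 + 474*z + 504*I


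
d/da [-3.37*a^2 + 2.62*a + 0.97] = 2.62 - 6.74*a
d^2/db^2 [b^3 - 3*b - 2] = 6*b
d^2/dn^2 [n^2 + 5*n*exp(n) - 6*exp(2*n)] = 5*n*exp(n) - 24*exp(2*n) + 10*exp(n) + 2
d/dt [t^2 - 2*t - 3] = 2*t - 2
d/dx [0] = 0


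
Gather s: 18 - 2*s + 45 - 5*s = 63 - 7*s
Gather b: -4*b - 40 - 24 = -4*b - 64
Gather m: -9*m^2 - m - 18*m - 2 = -9*m^2 - 19*m - 2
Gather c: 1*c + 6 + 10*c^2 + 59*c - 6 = 10*c^2 + 60*c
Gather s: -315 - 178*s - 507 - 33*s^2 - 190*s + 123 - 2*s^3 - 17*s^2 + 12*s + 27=-2*s^3 - 50*s^2 - 356*s - 672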